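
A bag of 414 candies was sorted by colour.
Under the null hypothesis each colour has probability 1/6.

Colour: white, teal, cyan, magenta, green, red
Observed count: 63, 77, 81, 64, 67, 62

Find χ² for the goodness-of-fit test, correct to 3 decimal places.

Under H₀ each category has probability 1/6, so each expected count is 414/6 = 69.
χ² = (63−69)²/69 + (77−69)²/69 + (81−69)²/69 + (64−69)²/69 + (67−69)²/69 + (62−69)²/69
   = 0.5217 + 0.9275 + 2.0870 + 0.3623 + 0.0580 + 0.7101
Sum = 4.667

4.667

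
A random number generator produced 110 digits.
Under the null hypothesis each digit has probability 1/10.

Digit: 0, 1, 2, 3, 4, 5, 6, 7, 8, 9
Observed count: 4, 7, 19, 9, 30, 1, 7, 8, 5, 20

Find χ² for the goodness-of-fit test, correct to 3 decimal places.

Expected count for each of the 10 categories: 110/10 = 11.
χ² = (4−11)²/11 + (7−11)²/11 + (19−11)²/11 + (9−11)²/11 + (30−11)²/11 + (1−11)²/11 + (7−11)²/11 + (8−11)²/11 + (5−11)²/11 + (20−11)²/11
   = 4.4545 + 1.4545 + 5.8182 + 0.3636 + 32.8182 + 9.0909 + 1.4545 + 0.8182 + 3.2727 + 7.3636
Sum = 66.909

66.909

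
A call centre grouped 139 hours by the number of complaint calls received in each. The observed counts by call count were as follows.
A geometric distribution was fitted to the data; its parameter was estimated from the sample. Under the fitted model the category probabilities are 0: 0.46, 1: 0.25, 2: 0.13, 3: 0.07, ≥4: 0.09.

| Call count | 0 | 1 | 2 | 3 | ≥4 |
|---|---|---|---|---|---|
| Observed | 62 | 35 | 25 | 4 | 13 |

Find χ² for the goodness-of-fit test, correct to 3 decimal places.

6.112

Expected counts E_i = n·p_i: 139×0.46 = 63.94, 139×0.25 = 34.75, 139×0.13 = 18.07, 139×0.07 = 9.73, 139×0.09 = 12.51.
cat         O        E   (O−E)²/E
0          62    63.94     0.0589
1          35    34.75     0.0018
2          25    18.07     2.6577
3           4     9.73     3.3744
≥4         13    12.51     0.0192
Sum = 6.112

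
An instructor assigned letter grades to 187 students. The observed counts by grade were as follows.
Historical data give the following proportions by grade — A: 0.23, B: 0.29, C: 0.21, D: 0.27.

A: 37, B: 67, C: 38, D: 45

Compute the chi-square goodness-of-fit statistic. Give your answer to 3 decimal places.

Expected counts E_i = n·p_i: 187×0.23 = 43.01, 187×0.29 = 54.23, 187×0.21 = 39.27, 187×0.27 = 50.49.
A: (37 − 43.01)²/43.01 = 36.1201/43.01 = 0.8398
B: (67 − 54.23)²/54.23 = 163.0729/54.23 = 3.0071
C: (38 − 39.27)²/39.27 = 1.6129/39.27 = 0.0411
D: (45 − 50.49)²/50.49 = 30.1401/50.49 = 0.5970
Sum = 4.485

4.485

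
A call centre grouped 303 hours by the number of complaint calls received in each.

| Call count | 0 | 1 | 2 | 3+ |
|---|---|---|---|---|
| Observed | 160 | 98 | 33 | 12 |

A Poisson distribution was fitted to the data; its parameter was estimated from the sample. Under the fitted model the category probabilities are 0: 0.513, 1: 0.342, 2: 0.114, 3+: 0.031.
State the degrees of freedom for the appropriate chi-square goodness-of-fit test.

2

There are k = 4 categories and 1 parameter estimated from the data, so df = 4 − 1 − 1 = 2.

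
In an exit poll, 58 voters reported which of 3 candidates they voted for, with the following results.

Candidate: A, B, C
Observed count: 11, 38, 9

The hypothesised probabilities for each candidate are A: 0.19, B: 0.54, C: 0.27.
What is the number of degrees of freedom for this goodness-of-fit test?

There are k = 3 categories and no parameters were estimated from the data, so df = 3 − 1 = 2.

2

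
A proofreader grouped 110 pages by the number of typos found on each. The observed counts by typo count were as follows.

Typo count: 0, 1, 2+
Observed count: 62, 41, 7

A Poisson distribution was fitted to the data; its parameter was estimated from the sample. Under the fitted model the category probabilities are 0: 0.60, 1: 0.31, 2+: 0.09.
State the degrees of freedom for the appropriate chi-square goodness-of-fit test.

There are k = 3 categories and 1 parameter estimated from the data, so df = 3 − 1 − 1 = 1.

1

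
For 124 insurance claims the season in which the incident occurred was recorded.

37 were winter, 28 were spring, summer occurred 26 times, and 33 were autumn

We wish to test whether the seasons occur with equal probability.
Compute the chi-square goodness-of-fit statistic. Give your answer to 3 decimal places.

Expected count for each of the 4 categories: 124/4 = 31.
winter: (37 − 31)²/31 = 36/31 = 1.1613
spring: (28 − 31)²/31 = 9/31 = 0.2903
summer: (26 − 31)²/31 = 25/31 = 0.8065
autumn: (33 − 31)²/31 = 4/31 = 0.1290
Sum = 2.387

2.387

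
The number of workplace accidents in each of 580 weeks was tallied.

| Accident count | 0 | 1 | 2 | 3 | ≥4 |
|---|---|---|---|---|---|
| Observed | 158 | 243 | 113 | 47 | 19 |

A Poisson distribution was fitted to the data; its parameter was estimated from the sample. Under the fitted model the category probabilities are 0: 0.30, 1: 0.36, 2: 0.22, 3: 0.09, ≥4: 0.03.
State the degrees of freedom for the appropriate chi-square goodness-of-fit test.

3

There are k = 5 categories and 1 parameter estimated from the data, so df = 5 − 1 − 1 = 3.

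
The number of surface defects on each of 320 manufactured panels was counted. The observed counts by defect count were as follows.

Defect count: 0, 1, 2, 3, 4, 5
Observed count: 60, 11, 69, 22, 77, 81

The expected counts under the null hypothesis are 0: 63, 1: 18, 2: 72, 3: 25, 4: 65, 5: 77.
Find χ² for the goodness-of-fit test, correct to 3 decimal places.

cat         O        E   (O−E)²/E
0          60       63     0.1429
1          11       18     2.7222
2          69       72     0.1250
3          22       25     0.3600
4          77       65     2.2154
5          81       77     0.2078
Sum = 5.773

5.773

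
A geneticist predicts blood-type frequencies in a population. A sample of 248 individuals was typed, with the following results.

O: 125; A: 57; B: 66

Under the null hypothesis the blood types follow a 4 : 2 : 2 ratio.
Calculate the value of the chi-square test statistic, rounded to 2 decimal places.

Ratio total = 8. Expected counts: 248×4/8 = 124, 248×2/8 = 62, 248×2/8 = 62.
O: (125 − 124)²/124 = 1/124 = 0.008
A: (57 − 62)²/62 = 25/62 = 0.403
B: (66 − 62)²/62 = 16/62 = 0.258
Sum = 0.67

0.67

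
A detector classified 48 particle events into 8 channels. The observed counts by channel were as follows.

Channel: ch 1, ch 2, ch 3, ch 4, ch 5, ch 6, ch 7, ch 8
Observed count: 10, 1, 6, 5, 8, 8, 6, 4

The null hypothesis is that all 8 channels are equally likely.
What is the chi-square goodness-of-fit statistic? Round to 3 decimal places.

Expected count for each of the 8 categories: 48/8 = 6.
ch 1: (10 − 6)²/6 = 16/6 = 2.6667
ch 2: (1 − 6)²/6 = 25/6 = 4.1667
ch 3: (6 − 6)²/6 = 0/6 = 0.0000
ch 4: (5 − 6)²/6 = 1/6 = 0.1667
ch 5: (8 − 6)²/6 = 4/6 = 0.6667
ch 6: (8 − 6)²/6 = 4/6 = 0.6667
ch 7: (6 − 6)²/6 = 0/6 = 0.0000
ch 8: (4 − 6)²/6 = 4/6 = 0.6667
Sum = 9.000

9.000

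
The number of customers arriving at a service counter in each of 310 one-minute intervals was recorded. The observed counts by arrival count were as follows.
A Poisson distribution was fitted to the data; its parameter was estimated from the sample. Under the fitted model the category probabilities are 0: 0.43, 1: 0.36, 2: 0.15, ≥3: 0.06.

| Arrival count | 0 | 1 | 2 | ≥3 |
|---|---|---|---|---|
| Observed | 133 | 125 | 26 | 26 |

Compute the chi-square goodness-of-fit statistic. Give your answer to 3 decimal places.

Expected counts E_i = n·p_i: 310×0.43 = 133.3, 310×0.36 = 111.6, 310×0.15 = 46.5, 310×0.06 = 18.6.
0: (133 − 133.3)²/133.3 = 0.09/133.3 = 0.0007
1: (125 − 111.6)²/111.6 = 179.56/111.6 = 1.6090
2: (26 − 46.5)²/46.5 = 420.25/46.5 = 9.0376
≥3: (26 − 18.6)²/18.6 = 54.76/18.6 = 2.9441
Sum = 13.591

13.591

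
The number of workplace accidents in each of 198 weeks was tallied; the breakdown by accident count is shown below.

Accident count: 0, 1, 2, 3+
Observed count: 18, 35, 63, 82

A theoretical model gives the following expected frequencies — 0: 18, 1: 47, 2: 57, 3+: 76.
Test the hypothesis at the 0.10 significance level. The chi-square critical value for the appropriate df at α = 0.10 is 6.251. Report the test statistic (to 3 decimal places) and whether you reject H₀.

4.169; do not reject

0: (18 − 18)²/18 = 0/18 = 0.0000
1: (35 − 47)²/47 = 144/47 = 3.0638
2: (63 − 57)²/57 = 36/57 = 0.6316
3+: (82 − 76)²/76 = 36/76 = 0.4737
Sum = 4.169
df = 3. Since 4.169 < 6.251, we do not reject H₀.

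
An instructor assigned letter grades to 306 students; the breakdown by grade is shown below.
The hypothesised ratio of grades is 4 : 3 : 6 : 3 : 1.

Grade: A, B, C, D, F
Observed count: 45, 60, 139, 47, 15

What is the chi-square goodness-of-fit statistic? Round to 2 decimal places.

Ratio total = 17. Expected counts: 306×4/17 = 72, 306×3/17 = 54, 306×6/17 = 108, 306×3/17 = 54, 306×1/17 = 18.
cat         O        E   (O−E)²/E
A          45       72     10.125
B          60       54      0.667
C         139      108      8.898
D          47       54      0.907
F          15       18      0.500
Sum = 21.10

21.10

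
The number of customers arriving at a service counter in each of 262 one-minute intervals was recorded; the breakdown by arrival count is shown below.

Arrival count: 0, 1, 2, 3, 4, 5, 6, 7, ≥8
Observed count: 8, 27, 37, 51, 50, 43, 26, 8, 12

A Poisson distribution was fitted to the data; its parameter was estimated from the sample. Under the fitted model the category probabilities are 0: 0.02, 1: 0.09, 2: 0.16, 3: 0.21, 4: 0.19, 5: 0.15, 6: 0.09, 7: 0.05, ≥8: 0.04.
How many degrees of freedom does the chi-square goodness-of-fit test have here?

There are k = 9 categories and 1 parameter estimated from the data, so df = 9 − 1 − 1 = 7.

7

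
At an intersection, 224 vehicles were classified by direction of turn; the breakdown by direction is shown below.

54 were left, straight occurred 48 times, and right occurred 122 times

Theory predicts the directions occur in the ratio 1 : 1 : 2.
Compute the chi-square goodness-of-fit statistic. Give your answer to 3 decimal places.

2.107

Ratio total = 4. Expected counts: 224×1/4 = 56, 224×1/4 = 56, 224×2/4 = 112.
cat           O        E   (O−E)²/E
left         54       56     0.0714
straight     48       56     1.1429
right       122      112     0.8929
Sum = 2.107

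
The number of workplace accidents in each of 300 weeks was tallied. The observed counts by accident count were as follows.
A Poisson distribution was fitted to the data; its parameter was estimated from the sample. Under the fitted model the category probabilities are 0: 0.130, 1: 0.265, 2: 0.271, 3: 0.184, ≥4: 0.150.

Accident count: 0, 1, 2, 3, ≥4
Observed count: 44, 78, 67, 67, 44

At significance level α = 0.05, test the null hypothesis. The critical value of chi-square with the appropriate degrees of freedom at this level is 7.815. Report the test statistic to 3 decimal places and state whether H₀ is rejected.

5.729; do not reject

Expected counts E_i = n·p_i: 300×0.130 = 39, 300×0.265 = 79.5, 300×0.271 = 81.3, 300×0.184 = 55.2, 300×0.150 = 45.
0: (44 − 39)²/39 = 25/39 = 0.6410
1: (78 − 79.5)²/79.5 = 2.25/79.5 = 0.0283
2: (67 − 81.3)²/81.3 = 204.49/81.3 = 2.5153
3: (67 − 55.2)²/55.2 = 139.24/55.2 = 2.5225
≥4: (44 − 45)²/45 = 1/45 = 0.0222
Sum = 5.729
df = 3. Since 5.729 < 7.815, we do not reject H₀.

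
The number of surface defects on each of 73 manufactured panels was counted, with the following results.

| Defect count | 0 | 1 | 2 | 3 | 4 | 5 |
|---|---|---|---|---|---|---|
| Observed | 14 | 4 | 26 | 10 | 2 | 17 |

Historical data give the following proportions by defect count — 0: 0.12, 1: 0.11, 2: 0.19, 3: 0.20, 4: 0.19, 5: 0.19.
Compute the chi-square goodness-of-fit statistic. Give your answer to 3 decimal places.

Expected counts E_i = n·p_i: 73×0.12 = 8.76, 73×0.11 = 8.03, 73×0.19 = 13.87, 73×0.20 = 14.6, 73×0.19 = 13.87, 73×0.19 = 13.87.
χ² = (14−8.76)²/8.76 + (4−8.03)²/8.03 + (26−13.87)²/13.87 + (10−14.6)²/14.6 + (2−13.87)²/13.87 + (17−13.87)²/13.87
   = 3.1344 + 2.0225 + 10.6083 + 1.4493 + 10.1584 + 0.7063
Sum = 28.079

28.079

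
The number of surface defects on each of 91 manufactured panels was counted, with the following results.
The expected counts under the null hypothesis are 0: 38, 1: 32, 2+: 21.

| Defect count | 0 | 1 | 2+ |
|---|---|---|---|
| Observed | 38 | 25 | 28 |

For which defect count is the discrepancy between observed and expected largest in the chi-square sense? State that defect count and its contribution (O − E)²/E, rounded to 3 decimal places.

2+, 2.333

cat         O        E   (O−E)²/E
0          38       38     0.0000
1          25       32     1.5313
2+         28       21     2.3333
The largest term is for 2+: 2.333.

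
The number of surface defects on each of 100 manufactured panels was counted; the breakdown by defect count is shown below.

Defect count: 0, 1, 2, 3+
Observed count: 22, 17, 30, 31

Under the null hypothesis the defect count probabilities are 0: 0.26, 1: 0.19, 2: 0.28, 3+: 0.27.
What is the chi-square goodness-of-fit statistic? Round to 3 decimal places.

1.561

Expected counts E_i = n·p_i: 100×0.26 = 26, 100×0.19 = 19, 100×0.28 = 28, 100×0.27 = 27.
cat         O        E   (O−E)²/E
0          22       26     0.6154
1          17       19     0.2105
2          30       28     0.1429
3+         31       27     0.5926
Sum = 1.561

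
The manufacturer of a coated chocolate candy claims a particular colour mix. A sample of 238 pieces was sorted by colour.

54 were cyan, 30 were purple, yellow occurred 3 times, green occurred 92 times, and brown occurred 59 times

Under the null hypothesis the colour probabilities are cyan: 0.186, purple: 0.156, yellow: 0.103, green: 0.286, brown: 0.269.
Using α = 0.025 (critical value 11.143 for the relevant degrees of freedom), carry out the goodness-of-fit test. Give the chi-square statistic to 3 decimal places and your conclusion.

31.197; reject

Expected counts E_i = n·p_i: 238×0.186 = 44.268, 238×0.156 = 37.128, 238×0.103 = 24.514, 238×0.286 = 68.068, 238×0.269 = 64.022.
cat         O        E   (O−E)²/E
cyan       54   44.268     2.1395
purple     30   37.128     1.3685
yellow      3   24.514    18.8811
green      92   68.068     8.4142
brown      59   64.022     0.3939
Sum = 31.197
df = 4. Since 31.197 > 11.143, we reject H₀.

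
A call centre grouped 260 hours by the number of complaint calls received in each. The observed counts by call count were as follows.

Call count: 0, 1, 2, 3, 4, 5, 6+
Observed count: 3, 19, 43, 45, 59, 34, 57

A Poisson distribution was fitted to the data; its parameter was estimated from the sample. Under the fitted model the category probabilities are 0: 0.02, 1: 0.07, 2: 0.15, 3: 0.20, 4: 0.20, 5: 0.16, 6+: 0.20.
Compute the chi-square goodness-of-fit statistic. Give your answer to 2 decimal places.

Expected counts E_i = n·p_i: 260×0.02 = 5.2, 260×0.07 = 18.2, 260×0.15 = 39, 260×0.20 = 52, 260×0.20 = 52, 260×0.16 = 41.6, 260×0.20 = 52.
0: (3 − 5.2)²/5.2 = 4.84/5.2 = 0.931
1: (19 − 18.2)²/18.2 = 0.64/18.2 = 0.035
2: (43 − 39)²/39 = 16/39 = 0.410
3: (45 − 52)²/52 = 49/52 = 0.942
4: (59 − 52)²/52 = 49/52 = 0.942
5: (34 − 41.6)²/41.6 = 57.76/41.6 = 1.388
6+: (57 − 52)²/52 = 25/52 = 0.481
Sum = 5.13

5.13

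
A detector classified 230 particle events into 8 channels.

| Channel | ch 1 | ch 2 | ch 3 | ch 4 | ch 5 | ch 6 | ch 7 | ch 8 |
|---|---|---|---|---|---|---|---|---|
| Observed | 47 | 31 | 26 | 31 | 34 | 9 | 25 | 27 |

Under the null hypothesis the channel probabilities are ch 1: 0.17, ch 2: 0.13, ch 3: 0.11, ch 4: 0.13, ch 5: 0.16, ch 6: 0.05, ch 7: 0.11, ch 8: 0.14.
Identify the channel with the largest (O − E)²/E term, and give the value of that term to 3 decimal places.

Expected counts E_i = n·p_i: 230×0.17 = 39.1, 230×0.13 = 29.9, 230×0.11 = 25.3, 230×0.13 = 29.9, 230×0.16 = 36.8, 230×0.05 = 11.5, 230×0.11 = 25.3, 230×0.14 = 32.2.
χ² = (47−39.1)²/39.1 + (31−29.9)²/29.9 + (26−25.3)²/25.3 + (31−29.9)²/29.9 + (34−36.8)²/36.8 + (9−11.5)²/11.5 + (25−25.3)²/25.3 + (27−32.2)²/32.2
   = 1.5962 + 0.0405 + 0.0194 + 0.0405 + 0.2130 + 0.5435 + 0.0036 + 0.8398
The largest term is for ch 1: 1.596.

ch 1, 1.596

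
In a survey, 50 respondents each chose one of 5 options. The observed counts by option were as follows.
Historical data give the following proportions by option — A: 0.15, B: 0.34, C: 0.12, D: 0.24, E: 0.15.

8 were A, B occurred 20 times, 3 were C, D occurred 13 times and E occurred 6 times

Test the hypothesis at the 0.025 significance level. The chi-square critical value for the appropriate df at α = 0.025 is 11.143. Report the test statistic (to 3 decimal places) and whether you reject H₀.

2.446; do not reject

Expected counts E_i = n·p_i: 50×0.15 = 7.5, 50×0.34 = 17, 50×0.12 = 6, 50×0.24 = 12, 50×0.15 = 7.5.
cat         O        E   (O−E)²/E
A           8      7.5     0.0333
B          20       17     0.5294
C           3        6     1.5000
D          13       12     0.0833
E           6      7.5     0.3000
Sum = 2.446
df = 4. Since 2.446 < 11.143, we do not reject H₀.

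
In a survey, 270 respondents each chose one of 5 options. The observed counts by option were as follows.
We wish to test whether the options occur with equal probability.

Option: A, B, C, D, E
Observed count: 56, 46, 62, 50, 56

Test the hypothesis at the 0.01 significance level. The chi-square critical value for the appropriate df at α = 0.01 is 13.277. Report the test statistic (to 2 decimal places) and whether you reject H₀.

2.81; do not reject

Expected count for each of the 5 categories: 270/5 = 54.
A: (56 − 54)²/54 = 4/54 = 0.074
B: (46 − 54)²/54 = 64/54 = 1.185
C: (62 − 54)²/54 = 64/54 = 1.185
D: (50 − 54)²/54 = 16/54 = 0.296
E: (56 − 54)²/54 = 4/54 = 0.074
Sum = 2.81
df = 4. Since 2.81 < 13.277, we do not reject H₀.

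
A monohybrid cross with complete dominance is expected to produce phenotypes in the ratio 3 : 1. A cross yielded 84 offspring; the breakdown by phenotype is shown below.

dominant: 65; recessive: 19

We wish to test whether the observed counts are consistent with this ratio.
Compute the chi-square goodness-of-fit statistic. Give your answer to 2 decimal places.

0.25

Ratio total = 4. Expected counts: 84×3/4 = 63, 84×1/4 = 21.
dominant: (65 − 63)²/63 = 4/63 = 0.063
recessive: (19 − 21)²/21 = 4/21 = 0.190
Sum = 0.25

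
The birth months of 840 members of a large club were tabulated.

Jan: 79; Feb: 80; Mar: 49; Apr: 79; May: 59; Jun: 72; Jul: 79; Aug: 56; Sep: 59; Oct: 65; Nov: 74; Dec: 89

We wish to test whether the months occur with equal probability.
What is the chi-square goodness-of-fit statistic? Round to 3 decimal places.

Under H₀ each category has probability 1/12, so each expected count is 840/12 = 70.
χ² = (79−70)²/70 + (80−70)²/70 + (49−70)²/70 + (79−70)²/70 + (59−70)²/70 + (72−70)²/70 + (79−70)²/70 + (56−70)²/70 + (59−70)²/70 + (65−70)²/70 + (74−70)²/70 + (89−70)²/70
   = 1.1571 + 1.4286 + 6.3000 + 1.1571 + 1.7286 + 0.0571 + 1.1571 + 2.8000 + 1.7286 + 0.3571 + 0.2286 + 5.1571
Sum = 23.257

23.257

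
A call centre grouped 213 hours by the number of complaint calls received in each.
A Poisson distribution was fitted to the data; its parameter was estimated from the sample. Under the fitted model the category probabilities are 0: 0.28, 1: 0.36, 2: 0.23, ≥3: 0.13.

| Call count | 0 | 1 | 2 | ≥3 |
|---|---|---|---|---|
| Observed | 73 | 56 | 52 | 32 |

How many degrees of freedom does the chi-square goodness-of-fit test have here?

There are k = 4 categories and 1 parameter estimated from the data, so df = 4 − 1 − 1 = 2.

2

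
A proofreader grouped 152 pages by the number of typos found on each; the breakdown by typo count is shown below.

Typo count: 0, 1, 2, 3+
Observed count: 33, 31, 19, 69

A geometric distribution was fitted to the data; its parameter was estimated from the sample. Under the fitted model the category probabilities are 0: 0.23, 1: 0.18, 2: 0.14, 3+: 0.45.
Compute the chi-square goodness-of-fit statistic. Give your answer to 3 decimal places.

Expected counts E_i = n·p_i: 152×0.23 = 34.96, 152×0.18 = 27.36, 152×0.14 = 21.28, 152×0.45 = 68.4.
χ² = (33−34.96)²/34.96 + (31−27.36)²/27.36 + (19−21.28)²/21.28 + (69−68.4)²/68.4
   = 0.1099 + 0.4843 + 0.2443 + 0.0053
Sum = 0.844

0.844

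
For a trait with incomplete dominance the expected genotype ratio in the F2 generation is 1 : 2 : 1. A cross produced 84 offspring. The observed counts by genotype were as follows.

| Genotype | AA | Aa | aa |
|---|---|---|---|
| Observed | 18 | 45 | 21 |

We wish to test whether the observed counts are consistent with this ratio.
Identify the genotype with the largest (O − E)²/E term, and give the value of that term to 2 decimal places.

AA, 0.43

Ratio total = 4. Expected counts: 84×1/4 = 21, 84×2/4 = 42, 84×1/4 = 21.
AA: (18 − 21)²/21 = 9/21 = 0.429
Aa: (45 − 42)²/42 = 9/42 = 0.214
aa: (21 − 21)²/21 = 0/21 = 0.000
The largest term is for AA: 0.43.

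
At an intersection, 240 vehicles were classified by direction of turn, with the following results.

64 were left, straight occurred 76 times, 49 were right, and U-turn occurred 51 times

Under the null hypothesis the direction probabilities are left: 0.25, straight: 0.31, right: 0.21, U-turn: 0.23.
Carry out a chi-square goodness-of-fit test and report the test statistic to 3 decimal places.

Expected counts E_i = n·p_i: 240×0.25 = 60, 240×0.31 = 74.4, 240×0.21 = 50.4, 240×0.23 = 55.2.
cat           O        E   (O−E)²/E
left         64       60     0.2667
straight     76     74.4     0.0344
right        49     50.4     0.0389
U-turn       51     55.2     0.3196
Sum = 0.660

0.660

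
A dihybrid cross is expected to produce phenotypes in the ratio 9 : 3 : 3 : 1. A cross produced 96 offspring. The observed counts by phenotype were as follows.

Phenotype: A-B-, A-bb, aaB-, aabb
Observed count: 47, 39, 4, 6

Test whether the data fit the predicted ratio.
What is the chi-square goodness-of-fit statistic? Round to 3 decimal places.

36.296

Ratio total = 16. Expected counts: 96×9/16 = 54, 96×3/16 = 18, 96×3/16 = 18, 96×1/16 = 6.
χ² = (47−54)²/54 + (39−18)²/18 + (4−18)²/18 + (6−6)²/6
   = 0.9074 + 24.5000 + 10.8889 + 0.0000
Sum = 36.296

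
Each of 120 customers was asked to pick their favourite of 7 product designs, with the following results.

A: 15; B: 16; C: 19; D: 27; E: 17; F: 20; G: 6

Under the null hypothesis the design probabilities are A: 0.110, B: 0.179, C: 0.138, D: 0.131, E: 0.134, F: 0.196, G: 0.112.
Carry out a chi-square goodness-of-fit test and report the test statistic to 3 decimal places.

Expected counts E_i = n·p_i: 120×0.110 = 13.2, 120×0.179 = 21.48, 120×0.138 = 16.56, 120×0.131 = 15.72, 120×0.134 = 16.08, 120×0.196 = 23.52, 120×0.112 = 13.44.
cat         O        E   (O−E)²/E
A          15     13.2     0.2455
B          16    21.48     1.3981
C          19    16.56     0.3595
D          27    15.72     8.0940
E          17    16.08     0.0526
F          20    23.52     0.5268
G           6    13.44     4.1186
Sum = 14.795

14.795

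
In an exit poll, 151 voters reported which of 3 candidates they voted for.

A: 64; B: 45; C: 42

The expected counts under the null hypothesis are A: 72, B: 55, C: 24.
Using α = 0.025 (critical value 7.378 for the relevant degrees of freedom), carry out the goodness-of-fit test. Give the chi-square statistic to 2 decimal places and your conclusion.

χ² = (64−72)²/72 + (45−55)²/55 + (42−24)²/24
   = 0.889 + 1.818 + 13.500
Sum = 16.21
df = 2. Since 16.21 > 7.378, we reject H₀.

16.21; reject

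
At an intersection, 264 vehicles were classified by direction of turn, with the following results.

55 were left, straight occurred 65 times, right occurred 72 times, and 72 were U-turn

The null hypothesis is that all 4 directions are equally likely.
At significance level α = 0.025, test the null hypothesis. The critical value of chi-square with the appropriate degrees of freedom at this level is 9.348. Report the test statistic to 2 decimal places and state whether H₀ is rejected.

2.94; do not reject

Expected count for each of the 4 categories: 264/4 = 66.
cat           O        E   (O−E)²/E
left         55       66      1.833
straight     65       66      0.015
right        72       66      0.545
U-turn       72       66      0.545
Sum = 2.94
df = 3. Since 2.94 < 9.348, we do not reject H₀.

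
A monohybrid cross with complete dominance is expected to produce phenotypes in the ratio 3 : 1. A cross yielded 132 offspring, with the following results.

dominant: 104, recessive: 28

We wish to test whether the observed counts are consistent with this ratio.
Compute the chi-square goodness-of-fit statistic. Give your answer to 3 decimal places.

Ratio total = 4. Expected counts: 132×3/4 = 99, 132×1/4 = 33.
dominant: (104 − 99)²/99 = 25/99 = 0.2525
recessive: (28 − 33)²/33 = 25/33 = 0.7576
Sum = 1.010

1.010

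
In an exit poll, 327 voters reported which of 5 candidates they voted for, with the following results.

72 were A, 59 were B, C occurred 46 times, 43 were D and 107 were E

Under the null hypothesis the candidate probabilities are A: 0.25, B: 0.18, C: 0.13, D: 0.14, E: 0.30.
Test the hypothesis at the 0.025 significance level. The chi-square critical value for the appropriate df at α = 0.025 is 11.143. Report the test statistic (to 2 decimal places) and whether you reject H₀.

Expected counts E_i = n·p_i: 327×0.25 = 81.75, 327×0.18 = 58.86, 327×0.13 = 42.51, 327×0.14 = 45.78, 327×0.30 = 98.1.
cat         O        E   (O−E)²/E
A          72    81.75      1.163
B          59    58.86      0.000
C          46    42.51      0.287
D          43    45.78      0.169
E         107     98.1      0.807
Sum = 2.43
df = 4. Since 2.43 < 11.143, we do not reject H₀.

2.43; do not reject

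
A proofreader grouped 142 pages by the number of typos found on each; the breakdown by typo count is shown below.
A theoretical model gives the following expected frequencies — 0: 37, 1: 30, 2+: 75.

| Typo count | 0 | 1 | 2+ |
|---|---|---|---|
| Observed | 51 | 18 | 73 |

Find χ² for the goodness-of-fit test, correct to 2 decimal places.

10.15

0: (51 − 37)²/37 = 196/37 = 5.297
1: (18 − 30)²/30 = 144/30 = 4.800
2+: (73 − 75)²/75 = 4/75 = 0.053
Sum = 10.15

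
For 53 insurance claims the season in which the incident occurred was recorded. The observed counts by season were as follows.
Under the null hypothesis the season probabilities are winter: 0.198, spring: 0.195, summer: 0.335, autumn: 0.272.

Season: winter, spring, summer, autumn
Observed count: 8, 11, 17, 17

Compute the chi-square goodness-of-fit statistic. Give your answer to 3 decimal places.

Expected counts E_i = n·p_i: 53×0.198 = 10.494, 53×0.195 = 10.335, 53×0.335 = 17.755, 53×0.272 = 14.416.
χ² = (8−10.494)²/10.494 + (11−10.335)²/10.335 + (17−17.755)²/17.755 + (17−14.416)²/14.416
   = 0.5927 + 0.0428 + 0.0321 + 0.4632
Sum = 1.131

1.131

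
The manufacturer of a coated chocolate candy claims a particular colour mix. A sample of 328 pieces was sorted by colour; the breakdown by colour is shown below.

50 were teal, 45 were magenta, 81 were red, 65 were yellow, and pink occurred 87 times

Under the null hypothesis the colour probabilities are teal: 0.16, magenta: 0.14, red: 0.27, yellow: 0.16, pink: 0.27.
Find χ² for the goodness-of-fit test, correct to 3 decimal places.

3.795

Expected counts E_i = n·p_i: 328×0.16 = 52.48, 328×0.14 = 45.92, 328×0.27 = 88.56, 328×0.16 = 52.48, 328×0.27 = 88.56.
teal: (50 − 52.48)²/52.48 = 6.1504/52.48 = 0.1172
magenta: (45 − 45.92)²/45.92 = 0.8464/45.92 = 0.0184
red: (81 − 88.56)²/88.56 = 57.1536/88.56 = 0.6454
yellow: (65 − 52.48)²/52.48 = 156.7504/52.48 = 2.9869
pink: (87 − 88.56)²/88.56 = 2.4336/88.56 = 0.0275
Sum = 3.795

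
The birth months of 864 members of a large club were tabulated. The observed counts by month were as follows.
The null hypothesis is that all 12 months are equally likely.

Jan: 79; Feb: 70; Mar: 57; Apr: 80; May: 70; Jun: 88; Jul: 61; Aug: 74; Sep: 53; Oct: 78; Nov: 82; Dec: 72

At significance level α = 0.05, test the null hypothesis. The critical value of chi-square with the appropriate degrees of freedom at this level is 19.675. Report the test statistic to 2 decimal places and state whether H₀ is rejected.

17.00; do not reject

Expected count for each of the 12 categories: 864/12 = 72.
Jan: (79 − 72)²/72 = 49/72 = 0.681
Feb: (70 − 72)²/72 = 4/72 = 0.056
Mar: (57 − 72)²/72 = 225/72 = 3.125
Apr: (80 − 72)²/72 = 64/72 = 0.889
May: (70 − 72)²/72 = 4/72 = 0.056
Jun: (88 − 72)²/72 = 256/72 = 3.556
Jul: (61 − 72)²/72 = 121/72 = 1.681
Aug: (74 − 72)²/72 = 4/72 = 0.056
Sep: (53 − 72)²/72 = 361/72 = 5.014
Oct: (78 − 72)²/72 = 36/72 = 0.500
Nov: (82 − 72)²/72 = 100/72 = 1.389
Dec: (72 − 72)²/72 = 0/72 = 0.000
Sum = 17.00
df = 11. Since 17.00 < 19.675, we do not reject H₀.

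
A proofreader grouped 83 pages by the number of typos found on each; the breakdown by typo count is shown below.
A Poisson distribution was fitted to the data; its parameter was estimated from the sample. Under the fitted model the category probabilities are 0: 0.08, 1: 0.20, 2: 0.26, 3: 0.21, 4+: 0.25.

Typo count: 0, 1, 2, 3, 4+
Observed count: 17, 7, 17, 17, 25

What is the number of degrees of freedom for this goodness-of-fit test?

There are k = 5 categories and 1 parameter estimated from the data, so df = 5 − 1 − 1 = 3.

3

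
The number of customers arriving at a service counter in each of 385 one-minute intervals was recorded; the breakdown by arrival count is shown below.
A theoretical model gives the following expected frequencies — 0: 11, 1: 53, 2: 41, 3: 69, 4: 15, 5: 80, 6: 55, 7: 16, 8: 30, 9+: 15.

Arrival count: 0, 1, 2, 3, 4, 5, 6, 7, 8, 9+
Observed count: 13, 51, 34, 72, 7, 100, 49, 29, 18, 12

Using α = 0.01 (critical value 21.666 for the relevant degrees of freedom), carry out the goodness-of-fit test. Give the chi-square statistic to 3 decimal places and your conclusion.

0: (13 − 11)²/11 = 4/11 = 0.3636
1: (51 − 53)²/53 = 4/53 = 0.0755
2: (34 − 41)²/41 = 49/41 = 1.1951
3: (72 − 69)²/69 = 9/69 = 0.1304
4: (7 − 15)²/15 = 64/15 = 4.2667
5: (100 − 80)²/80 = 400/80 = 5.0000
6: (49 − 55)²/55 = 36/55 = 0.6545
7: (29 − 16)²/16 = 169/16 = 10.5625
8: (18 − 30)²/30 = 144/30 = 4.8000
9+: (12 − 15)²/15 = 9/15 = 0.6000
Sum = 27.648
df = 9. Since 27.648 > 21.666, we reject H₀.

27.648; reject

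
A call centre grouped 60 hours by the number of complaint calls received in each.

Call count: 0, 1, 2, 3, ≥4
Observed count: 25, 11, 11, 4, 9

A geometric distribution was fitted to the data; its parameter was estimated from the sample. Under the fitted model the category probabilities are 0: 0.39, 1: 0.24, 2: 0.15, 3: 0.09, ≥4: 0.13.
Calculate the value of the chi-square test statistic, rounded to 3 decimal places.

1.904

Expected counts E_i = n·p_i: 60×0.39 = 23.4, 60×0.24 = 14.4, 60×0.15 = 9, 60×0.09 = 5.4, 60×0.13 = 7.8.
χ² = (25−23.4)²/23.4 + (11−14.4)²/14.4 + (11−9)²/9 + (4−5.4)²/5.4 + (9−7.8)²/7.8
   = 0.1094 + 0.8028 + 0.4444 + 0.3630 + 0.1846
Sum = 1.904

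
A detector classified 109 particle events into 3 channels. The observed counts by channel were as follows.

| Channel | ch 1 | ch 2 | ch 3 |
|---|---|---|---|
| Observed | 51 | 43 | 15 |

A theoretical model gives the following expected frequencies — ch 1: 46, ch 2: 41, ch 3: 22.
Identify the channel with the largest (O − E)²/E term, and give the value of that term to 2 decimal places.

ch 3, 2.23

χ² = (51−46)²/46 + (43−41)²/41 + (15−22)²/22
   = 0.543 + 0.098 + 2.227
The largest term is for ch 3: 2.23.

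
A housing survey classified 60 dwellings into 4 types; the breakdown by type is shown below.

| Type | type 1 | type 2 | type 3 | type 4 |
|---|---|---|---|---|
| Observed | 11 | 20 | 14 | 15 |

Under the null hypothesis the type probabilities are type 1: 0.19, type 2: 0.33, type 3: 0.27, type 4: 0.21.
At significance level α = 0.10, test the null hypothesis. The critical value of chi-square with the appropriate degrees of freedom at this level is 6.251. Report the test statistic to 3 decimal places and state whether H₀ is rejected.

0.772; do not reject

Expected counts E_i = n·p_i: 60×0.19 = 11.4, 60×0.33 = 19.8, 60×0.27 = 16.2, 60×0.21 = 12.6.
χ² = (11−11.4)²/11.4 + (20−19.8)²/19.8 + (14−16.2)²/16.2 + (15−12.6)²/12.6
   = 0.0140 + 0.0020 + 0.2988 + 0.4571
Sum = 0.772
df = 3. Since 0.772 < 6.251, we do not reject H₀.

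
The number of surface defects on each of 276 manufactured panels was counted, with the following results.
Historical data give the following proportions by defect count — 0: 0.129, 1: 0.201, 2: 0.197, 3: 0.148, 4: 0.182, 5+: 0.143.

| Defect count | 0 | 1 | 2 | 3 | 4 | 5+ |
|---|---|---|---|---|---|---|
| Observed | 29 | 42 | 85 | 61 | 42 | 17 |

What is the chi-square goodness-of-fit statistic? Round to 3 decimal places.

Expected counts E_i = n·p_i: 276×0.129 = 35.604, 276×0.201 = 55.476, 276×0.197 = 54.372, 276×0.148 = 40.848, 276×0.182 = 50.232, 276×0.143 = 39.468.
cat         O        E   (O−E)²/E
0          29   35.604     1.2249
1          42   55.476     3.2735
2          85   54.372    17.2529
3          61   40.848     9.9418
4          42   50.232     1.3491
5+         17   39.468    12.7904
Sum = 45.833

45.833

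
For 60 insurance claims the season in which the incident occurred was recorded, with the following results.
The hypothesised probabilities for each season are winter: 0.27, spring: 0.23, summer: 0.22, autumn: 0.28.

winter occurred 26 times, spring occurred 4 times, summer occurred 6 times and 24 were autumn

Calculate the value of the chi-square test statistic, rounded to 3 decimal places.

19.901

Expected counts E_i = n·p_i: 60×0.27 = 16.2, 60×0.23 = 13.8, 60×0.22 = 13.2, 60×0.28 = 16.8.
winter: (26 − 16.2)²/16.2 = 96.04/16.2 = 5.9284
spring: (4 − 13.8)²/13.8 = 96.04/13.8 = 6.9594
summer: (6 − 13.2)²/13.2 = 51.84/13.2 = 3.9273
autumn: (24 − 16.8)²/16.8 = 51.84/16.8 = 3.0857
Sum = 19.901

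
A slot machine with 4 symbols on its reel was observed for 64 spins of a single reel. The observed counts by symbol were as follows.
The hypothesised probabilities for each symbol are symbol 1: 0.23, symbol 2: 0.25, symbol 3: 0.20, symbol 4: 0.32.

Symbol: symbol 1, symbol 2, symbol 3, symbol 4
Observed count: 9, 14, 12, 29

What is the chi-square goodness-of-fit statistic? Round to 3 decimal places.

6.067

Expected counts E_i = n·p_i: 64×0.23 = 14.72, 64×0.25 = 16, 64×0.20 = 12.8, 64×0.32 = 20.48.
χ² = (9−14.72)²/14.72 + (14−16)²/16 + (12−12.8)²/12.8 + (29−20.48)²/20.48
   = 2.2227 + 0.2500 + 0.0500 + 3.5445
Sum = 6.067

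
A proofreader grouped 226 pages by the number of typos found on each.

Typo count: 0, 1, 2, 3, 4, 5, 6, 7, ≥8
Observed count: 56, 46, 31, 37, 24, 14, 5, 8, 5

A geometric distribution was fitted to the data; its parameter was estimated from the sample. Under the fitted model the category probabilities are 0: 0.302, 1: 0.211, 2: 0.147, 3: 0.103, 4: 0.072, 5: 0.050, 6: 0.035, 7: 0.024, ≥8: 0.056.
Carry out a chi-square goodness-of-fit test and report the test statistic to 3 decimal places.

Expected counts E_i = n·p_i: 226×0.302 = 68.252, 226×0.211 = 47.686, 226×0.147 = 33.222, 226×0.103 = 23.278, 226×0.072 = 16.272, 226×0.050 = 11.3, 226×0.035 = 7.91, 226×0.024 = 5.424, 226×0.056 = 12.656.
0: (56 − 68.252)²/68.252 = 150.111504/68.252 = 2.1994
1: (46 − 47.686)²/47.686 = 2.842596/47.686 = 0.0596
2: (31 − 33.222)²/33.222 = 4.937284/33.222 = 0.1486
3: (37 − 23.278)²/23.278 = 188.293284/23.278 = 8.0889
4: (24 − 16.272)²/16.272 = 59.721984/16.272 = 3.6702
5: (14 − 11.3)²/11.3 = 7.29/11.3 = 0.6451
6: (5 − 7.91)²/7.91 = 8.4681/7.91 = 1.0706
7: (8 − 5.424)²/5.424 = 6.635776/5.424 = 1.2234
≥8: (5 − 12.656)²/12.656 = 58.614336/12.656 = 4.6313
Sum = 21.737

21.737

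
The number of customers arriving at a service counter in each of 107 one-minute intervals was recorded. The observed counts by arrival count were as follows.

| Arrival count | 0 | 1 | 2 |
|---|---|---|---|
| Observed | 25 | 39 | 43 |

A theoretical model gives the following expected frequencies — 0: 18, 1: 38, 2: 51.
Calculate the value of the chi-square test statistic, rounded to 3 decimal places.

4.003

0: (25 − 18)²/18 = 49/18 = 2.7222
1: (39 − 38)²/38 = 1/38 = 0.0263
2: (43 − 51)²/51 = 64/51 = 1.2549
Sum = 4.003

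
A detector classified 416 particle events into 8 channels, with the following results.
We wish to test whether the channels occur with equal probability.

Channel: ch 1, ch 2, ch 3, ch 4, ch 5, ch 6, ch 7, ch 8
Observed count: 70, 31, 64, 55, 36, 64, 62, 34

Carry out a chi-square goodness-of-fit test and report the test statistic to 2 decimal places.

Expected count for each of the 8 categories: 416/8 = 52.
χ² = (70−52)²/52 + (31−52)²/52 + (64−52)²/52 + (55−52)²/52 + (36−52)²/52 + (64−52)²/52 + (62−52)²/52 + (34−52)²/52
   = 6.231 + 8.481 + 2.769 + 0.173 + 4.923 + 2.769 + 1.923 + 6.231
Sum = 33.50

33.50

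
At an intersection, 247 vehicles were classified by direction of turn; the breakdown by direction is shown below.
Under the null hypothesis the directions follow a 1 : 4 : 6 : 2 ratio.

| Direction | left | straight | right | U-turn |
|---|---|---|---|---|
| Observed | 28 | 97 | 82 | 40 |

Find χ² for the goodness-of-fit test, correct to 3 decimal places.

19.154

Ratio total = 13. Expected counts: 247×1/13 = 19, 247×4/13 = 76, 247×6/13 = 114, 247×2/13 = 38.
χ² = (28−19)²/19 + (97−76)²/76 + (82−114)²/114 + (40−38)²/38
   = 4.2632 + 5.8026 + 8.9825 + 0.1053
Sum = 19.154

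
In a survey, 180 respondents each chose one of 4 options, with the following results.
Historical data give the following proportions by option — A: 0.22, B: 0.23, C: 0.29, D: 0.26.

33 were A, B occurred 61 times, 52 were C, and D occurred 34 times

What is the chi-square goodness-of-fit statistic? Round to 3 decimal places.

Expected counts E_i = n·p_i: 180×0.22 = 39.6, 180×0.23 = 41.4, 180×0.29 = 52.2, 180×0.26 = 46.8.
χ² = (33−39.6)²/39.6 + (61−41.4)²/41.4 + (52−52.2)²/52.2 + (34−46.8)²/46.8
   = 1.1000 + 9.2792 + 0.0008 + 3.5009
Sum = 13.881

13.881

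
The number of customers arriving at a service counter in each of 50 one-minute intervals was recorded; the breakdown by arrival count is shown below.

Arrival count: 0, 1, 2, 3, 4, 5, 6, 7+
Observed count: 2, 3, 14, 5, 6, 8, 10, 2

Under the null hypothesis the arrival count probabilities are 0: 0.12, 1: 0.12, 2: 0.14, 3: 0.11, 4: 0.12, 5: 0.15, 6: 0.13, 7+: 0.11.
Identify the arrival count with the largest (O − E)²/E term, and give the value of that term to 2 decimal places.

Expected counts E_i = n·p_i: 50×0.12 = 6, 50×0.12 = 6, 50×0.14 = 7, 50×0.11 = 5.5, 50×0.12 = 6, 50×0.15 = 7.5, 50×0.13 = 6.5, 50×0.11 = 5.5.
cat         O        E   (O−E)²/E
0           2        6      2.667
1           3        6      1.500
2          14        7      7.000
3           5      5.5      0.045
4           6        6      0.000
5           8      7.5      0.033
6          10      6.5      1.885
7+          2      5.5      2.227
The largest term is for 2: 7.00.

2, 7.00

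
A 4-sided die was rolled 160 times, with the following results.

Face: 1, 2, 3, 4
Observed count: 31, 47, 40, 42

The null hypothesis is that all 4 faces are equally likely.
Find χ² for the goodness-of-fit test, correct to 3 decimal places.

Under H₀ each category has probability 1/4, so each expected count is 160/4 = 40.
1: (31 − 40)²/40 = 81/40 = 2.0250
2: (47 − 40)²/40 = 49/40 = 1.2250
3: (40 − 40)²/40 = 0/40 = 0.0000
4: (42 − 40)²/40 = 4/40 = 0.1000
Sum = 3.350

3.350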